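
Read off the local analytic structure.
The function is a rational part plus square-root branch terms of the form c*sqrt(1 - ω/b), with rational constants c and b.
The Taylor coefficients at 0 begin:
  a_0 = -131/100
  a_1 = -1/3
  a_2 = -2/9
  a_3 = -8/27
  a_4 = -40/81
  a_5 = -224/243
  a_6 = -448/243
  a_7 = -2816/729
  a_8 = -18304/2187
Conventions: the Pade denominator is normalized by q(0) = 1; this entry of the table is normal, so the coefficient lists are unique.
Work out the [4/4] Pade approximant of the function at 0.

Taylor coefficients needed (read off): a_0 = -131/100, a_1 = -1/3, a_2 = -2/9, a_3 = -8/27, a_4 = -40/81, a_5 = -224/243, a_6 = -448/243, a_7 = -2816/729, a_8 = -18304/2187.
Write the denominator as Q(ω) = 1 + q1*ω + q2*ω^2 + q3*ω^3 + q4*ω^4. Requiring Q*f - P = O(ω^9) with deg P <= 4 kills the coefficients of ω^5..ω^8 in Q*f:
  ω^5: a_5 + q1*a_4 + q2*a_3 + q3*a_2 + q4*a_1 = 0, i.e. -224/243 + (-40/81)*q1 + (-8/27)*q2 + (-2/9)*q3 + (-1/3)*q4 = 0.
  ω^6: a_6 + q1*a_5 + q2*a_4 + q3*a_3 + q4*a_2 = 0, i.e. -448/243 + (-224/243)*q1 + (-40/81)*q2 + (-8/27)*q3 + (-2/9)*q4 = 0.
  ω^7: a_7 + q1*a_6 + q2*a_5 + q3*a_4 + q4*a_3 = 0, i.e. -2816/729 + (-448/243)*q1 + (-224/243)*q2 + (-40/81)*q3 + (-8/27)*q4 = 0.
  ω^8: a_8 + q1*a_7 + q2*a_6 + q3*a_5 + q4*a_4 = 0, i.e. -18304/2187 + (-2816/729)*q1 + (-448/243)*q2 + (-224/243)*q3 + (-40/81)*q4 = 0.
Solving this linear system: q1 = -14/3, q2 = 20/3, q3 = -80/27, q4 = 16/81.
The numerator is Q*f truncated at degree 4: P0 = a_0 = -131/100; P1 = a_1 + q1*a_0 = 289/50; P2 = a_2 + q1*a_1 + q2*a_0 = -37/5; P3 = a_3 + q1*a_2 + q2*a_1 + q3*a_0 = 12/5; P4 = a_4 + q1*a_3 + q2*a_2 + q3*a_1 + q4*a_0 = 92/675.

The Pade approximant has numerator coefficients [-131/100, 289/50, -37/5, 12/5, 92/675]; denominator coefficients [1, -14/3, 20/3, -80/27, 16/81].


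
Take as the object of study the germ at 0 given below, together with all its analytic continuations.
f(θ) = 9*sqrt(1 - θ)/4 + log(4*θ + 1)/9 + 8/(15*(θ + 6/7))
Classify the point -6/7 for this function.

The denominator factor θ + 6/7 vanishes at -6/7 and appears to the power 1; the numerator there equals 8/15, nonzero, and no other factor vanishes.
The branch terms are analytic at this point.
Hence a pole whose order is the multiplicity, 1.

The point is a pole of order 1.


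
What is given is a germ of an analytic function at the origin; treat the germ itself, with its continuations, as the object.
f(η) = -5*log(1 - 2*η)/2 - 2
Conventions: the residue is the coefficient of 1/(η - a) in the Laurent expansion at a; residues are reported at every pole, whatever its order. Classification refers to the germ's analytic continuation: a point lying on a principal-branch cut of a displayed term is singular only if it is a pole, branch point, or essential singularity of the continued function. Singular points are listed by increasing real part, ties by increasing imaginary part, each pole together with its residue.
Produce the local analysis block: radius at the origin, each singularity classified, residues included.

Branch term (-5/2)*log(1 - η/(1/2)): its argument vanishes at η = 1/2, a logarithmic branch point, modulus 1/2.
The radius of convergence is the smallest modulus among the singular points: 1/2.

Radius of convergence at 0: 1/2.
At 1/2: a logarithmic branch point.


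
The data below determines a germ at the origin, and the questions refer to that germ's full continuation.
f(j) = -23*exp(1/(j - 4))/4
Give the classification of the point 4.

The exponent 1/(j - (4)) has a pole at 4, so exp(1/(j - (4))) takes every nonzero value near it: an essential singularity (not a pole of any order).

The point is an essential singularity.


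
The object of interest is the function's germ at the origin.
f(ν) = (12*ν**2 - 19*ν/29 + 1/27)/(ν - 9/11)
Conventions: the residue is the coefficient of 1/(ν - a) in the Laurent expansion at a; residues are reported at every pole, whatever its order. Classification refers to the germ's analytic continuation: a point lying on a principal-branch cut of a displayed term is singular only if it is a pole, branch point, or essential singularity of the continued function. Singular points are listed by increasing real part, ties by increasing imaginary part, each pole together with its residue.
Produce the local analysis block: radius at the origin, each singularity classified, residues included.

Radius of convergence at 0: 9/11.
At 9/11: a pole of order 1; residue 713798/94743.

Denominator factor (ν - 9/11): pole of order 1 at 9/11, modulus 9/11.
The radius of convergence is the smallest modulus among the singular points: 9/11.
At the order-1 pole 9/11 set g(ν) = (ν - (9/11))*f(ν) = 12*ν**2 - 19*ν/29 + 1/27.
Simple pole: residue = g(a) at a = 9/11, which is 713798/94743.


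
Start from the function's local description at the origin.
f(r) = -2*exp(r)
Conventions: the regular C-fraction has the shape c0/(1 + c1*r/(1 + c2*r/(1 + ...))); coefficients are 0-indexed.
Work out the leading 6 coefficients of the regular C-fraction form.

The regular C-fraction coefficients are [-2, -1, 1/2, -1/6, 1/6, -1/10].

Taylor coefficients (expand at 0): a_0 = -2, a_1 = -2, a_2 = -1, a_3 = -1/3, a_4 = -1/12, a_5 = -1/60.
c0 = a_0 = -2. Peel one level at a time: if S = 1 + c*r/S' with S'(0) = 1, then c is the r-coefficient of S and S' = c*r/(S - 1).
S_1 = c0/f = 1 + (-1)*r + (1/2)*r^2 + ...; c1 = -1.
S_2 = c1*r/(S_1 - 1) = 1 + (1/2)*r + (1/12)*r^2 + ...; c2 = 1/2.
S_3 = c2*r/(S_2 - 1) = 1 + (-1/6)*r + (1/36)*r^2 + ...; c3 = -1/6.
S_4 = c3*r/(S_3 - 1) = 1 + (1/6)*r + (1/60)*r^2 + ...; c4 = 1/6.
S_5 = c4*r/(S_4 - 1) = 1 + (-1/10)*r + ...; c5 = -1/10.


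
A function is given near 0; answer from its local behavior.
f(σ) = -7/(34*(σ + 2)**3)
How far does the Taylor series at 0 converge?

The radius of convergence is 2.

Denominator factor (σ + 2)^3: pole of order 3 at -2, modulus 2.
The radius of convergence is the smallest modulus among the singular points: 2.


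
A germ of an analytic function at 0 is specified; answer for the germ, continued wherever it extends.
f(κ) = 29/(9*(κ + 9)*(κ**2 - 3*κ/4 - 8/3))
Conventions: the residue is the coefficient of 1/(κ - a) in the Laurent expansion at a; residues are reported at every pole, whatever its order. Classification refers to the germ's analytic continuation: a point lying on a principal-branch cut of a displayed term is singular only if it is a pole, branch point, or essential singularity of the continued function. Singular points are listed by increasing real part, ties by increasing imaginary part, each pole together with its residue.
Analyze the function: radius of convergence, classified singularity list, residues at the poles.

Radius of convergence at 0: -3/8 + (7/24)*sqrt(33).
At -9: a pole of order 1; residue 116/3063.
At 3/8 - (7/24)*sqrt(33): a pole of order 1; residue -58/3063 - (1450/78617)*sqrt(33).
At 3/8 + (7/24)*sqrt(33): a pole of order 1; residue -58/3063 + (1450/78617)*sqrt(33).


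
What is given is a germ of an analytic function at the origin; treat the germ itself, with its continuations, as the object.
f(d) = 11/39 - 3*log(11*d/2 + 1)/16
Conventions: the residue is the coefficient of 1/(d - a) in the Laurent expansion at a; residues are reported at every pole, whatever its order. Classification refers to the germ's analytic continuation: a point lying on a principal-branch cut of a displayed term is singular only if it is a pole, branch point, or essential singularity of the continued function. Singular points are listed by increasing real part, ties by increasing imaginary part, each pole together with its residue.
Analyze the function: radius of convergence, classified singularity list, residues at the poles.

Branch term (-3/16)*log(1 - d/(-2/11)): its argument vanishes at d = -2/11, a logarithmic branch point, modulus 2/11.
The radius of convergence is the smallest modulus among the singular points: 2/11.

Radius of convergence at 0: 2/11.
At -2/11: a logarithmic branch point.


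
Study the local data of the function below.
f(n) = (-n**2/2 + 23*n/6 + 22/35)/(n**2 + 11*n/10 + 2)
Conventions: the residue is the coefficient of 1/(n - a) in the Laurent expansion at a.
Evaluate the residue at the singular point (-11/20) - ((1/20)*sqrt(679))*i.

The residue is (263/120) - ((6571/570360)*sqrt(679))*i.

The factor n**2 + 11*n/10 + 2 splits as (n - a)(n - a') with a = (-11/20) - ((1/20)*sqrt(679))*i, a' = (-11/20) + ((1/20)*sqrt(679))*i. At the order-1 pole a set g(n) = (n - a)*f(n) = [-n**2/2 + 23*n/6 + 22/35] / (n - a').
Simple pole: residue = g(a) at a = (-11/20) - ((1/20)*sqrt(679))*i, which is (263/120) - ((6571/570360)*sqrt(679))*i.


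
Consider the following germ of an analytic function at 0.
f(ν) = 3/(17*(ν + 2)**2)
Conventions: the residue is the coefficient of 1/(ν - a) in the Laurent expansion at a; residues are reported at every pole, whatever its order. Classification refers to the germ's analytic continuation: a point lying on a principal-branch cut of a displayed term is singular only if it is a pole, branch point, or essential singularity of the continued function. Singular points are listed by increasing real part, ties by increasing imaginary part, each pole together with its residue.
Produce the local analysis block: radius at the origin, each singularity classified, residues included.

Denominator factor (ν + 2)^2: pole of order 2 at -2, modulus 2.
The radius of convergence is the smallest modulus among the singular points: 2.
At the order-2 pole -2 set g(ν) = (ν - (-2))^2*f(ν) = 3/17.
Order-2 pole: residue = g'(a); g'(-2) = 0, so the residue is 0.

Radius of convergence at 0: 2.
At -2: a pole of order 2; residue 0.


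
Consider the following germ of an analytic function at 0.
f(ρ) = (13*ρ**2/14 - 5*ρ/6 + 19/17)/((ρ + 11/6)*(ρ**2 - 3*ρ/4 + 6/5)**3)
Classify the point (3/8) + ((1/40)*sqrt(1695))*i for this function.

The point is a pole of order 3.

The denominator factor ρ**2 - 3*ρ/4 + 6/5 vanishes at (3/8) + ((1/40)*sqrt(1695))*i and appears to the power 3; the numerator there equals (-261/5440) - ((23/6720)*sqrt(1695))*i, nonzero, and no other factor vanishes.
Hence a pole whose order is the multiplicity, 3.


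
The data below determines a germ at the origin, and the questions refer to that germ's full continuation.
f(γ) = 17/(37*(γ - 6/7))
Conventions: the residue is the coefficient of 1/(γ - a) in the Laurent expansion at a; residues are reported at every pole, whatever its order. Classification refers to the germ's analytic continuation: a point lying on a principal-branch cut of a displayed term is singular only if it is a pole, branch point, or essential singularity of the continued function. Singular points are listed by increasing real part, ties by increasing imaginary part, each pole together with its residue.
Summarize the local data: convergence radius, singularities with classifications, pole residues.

Denominator factor (γ - 6/7): pole of order 1 at 6/7, modulus 6/7.
The radius of convergence is the smallest modulus among the singular points: 6/7.
At the order-1 pole 6/7 set g(γ) = (γ - (6/7))*f(γ) = 17/37.
Simple pole: residue = g(a) at a = 6/7, which is 17/37.

Radius of convergence at 0: 6/7.
At 6/7: a pole of order 1; residue 17/37.


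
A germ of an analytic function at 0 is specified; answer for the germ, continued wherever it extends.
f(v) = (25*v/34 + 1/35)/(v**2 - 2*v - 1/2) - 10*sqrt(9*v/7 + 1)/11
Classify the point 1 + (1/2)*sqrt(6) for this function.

The point is a pole of order 1.

The denominator factor v**2 - 2*v - 1/2 vanishes at 1 + (1/2)*sqrt(6) and appears to the power 1; the numerator there equals 909/1190 + (25/68)*sqrt(6), nonzero, and no other factor vanishes.
The branch terms are analytic at this point.
Hence a pole whose order is the multiplicity, 1.


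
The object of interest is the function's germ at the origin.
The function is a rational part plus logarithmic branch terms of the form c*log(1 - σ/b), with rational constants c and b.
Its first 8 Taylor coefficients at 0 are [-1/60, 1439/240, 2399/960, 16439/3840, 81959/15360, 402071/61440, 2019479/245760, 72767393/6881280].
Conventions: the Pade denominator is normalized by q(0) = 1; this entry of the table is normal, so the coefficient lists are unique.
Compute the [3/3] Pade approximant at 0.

Taylor coefficients needed (read off): a_0 = -1/60, a_1 = 1439/240, a_2 = 2399/960, a_3 = 16439/3840, a_4 = 81959/15360, a_5 = 402071/61440, a_6 = 2019479/245760.
Write the denominator as Q(σ) = 1 + q1*σ + q2*σ^2 + q3*σ^3. Requiring Q*f - P = O(σ^7) with deg P <= 3 kills the coefficients of σ^4..σ^6 in Q*f:
  σ^4: a_4 + q1*a_3 + q2*a_2 + q3*a_1 = 0, i.e. 81959/15360 + (16439/3840)*q1 + (2399/960)*q2 + (1439/240)*q3 = 0.
  σ^5: a_5 + q1*a_4 + q2*a_3 + q3*a_2 = 0, i.e. 402071/61440 + (81959/15360)*q1 + (16439/3840)*q2 + (2399/960)*q3 = 0.
  σ^6: a_6 + q1*a_5 + q2*a_4 + q3*a_3 = 0, i.e. 2019479/245760 + (402071/61440)*q1 + (81959/15360)*q2 + (16439/3840)*q3 = 0.
Solving this linear system: q1 = -12887279/15915572, q2 = -35481159/79577860, q3 = -80188797/636622880.
The numerator is Q*f truncated at degree 3: P0 = a_0 = -1/60; P1 = a_1 + q1*a_0 = 956419051/159155720; P2 = a_2 + q1*a_1 + q2*a_0 = -7475871039/3183114400; P3 = a_3 + q1*a_2 + q2*a_1 + q3*a_0 = -263391459/636622880.

The Pade approximant has numerator coefficients [-1/60, 956419051/159155720, -7475871039/3183114400, -263391459/636622880]; denominator coefficients [1, -12887279/15915572, -35481159/79577860, -80188797/636622880].


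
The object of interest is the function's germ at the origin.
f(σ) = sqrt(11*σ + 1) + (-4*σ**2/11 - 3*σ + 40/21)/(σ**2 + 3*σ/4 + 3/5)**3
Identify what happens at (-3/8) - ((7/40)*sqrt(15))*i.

The denominator factor σ**2 + 3*σ/4 + 3/5 vanishes at (-3/8) - ((7/40)*sqrt(15))*i and appears to the power 3; the numerator there equals (14533/4620) + ((21/44)*sqrt(15))*i, nonzero, and no other factor vanishes.
The branch terms are analytic at this point.
Hence a pole whose order is the multiplicity, 3.

The point is a pole of order 3.


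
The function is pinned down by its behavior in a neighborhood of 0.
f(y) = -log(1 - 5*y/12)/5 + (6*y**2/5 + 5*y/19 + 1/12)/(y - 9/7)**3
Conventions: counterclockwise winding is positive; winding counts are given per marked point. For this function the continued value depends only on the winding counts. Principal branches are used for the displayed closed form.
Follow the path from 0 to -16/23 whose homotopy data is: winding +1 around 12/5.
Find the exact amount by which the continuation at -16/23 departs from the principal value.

The rational part is single-valued and drops out of the difference; each branch term changes only by its own monodromy.
(-1/5)*log(1 - y/(12/5)): each positive loop around 12/5 adds 2*pi*i to the log, so winding +1 contributes (-1/5)*(1)*2*pi*i = -(2/5)*pi*i.
Summing the contributions at y = -16/23 gives -(2/5)*pi*i.

Continued minus principal equals -(2/5)*pi*i.


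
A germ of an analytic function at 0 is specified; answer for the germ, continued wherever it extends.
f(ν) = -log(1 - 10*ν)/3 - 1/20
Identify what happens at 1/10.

The point is a logarithmic branch point.

The term (-1/3)*log(1 - ν/(1/10)) has argument 1 - 1/10/(1/10) = 0 at 1/10: a logarithmic (infinitely-sheeted) branch point; the remaining terms are analytic or single-valued there.


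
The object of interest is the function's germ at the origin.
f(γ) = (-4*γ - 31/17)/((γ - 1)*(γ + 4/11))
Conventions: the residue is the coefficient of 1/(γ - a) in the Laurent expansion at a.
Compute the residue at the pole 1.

The residue is -363/85.

At the order-1 pole 1 set g(γ) = (γ - (1))*f(γ) = (-4*γ - 31/17)/(γ + 4/11).
Simple pole: residue = g(a) at a = 1, which is -363/85.


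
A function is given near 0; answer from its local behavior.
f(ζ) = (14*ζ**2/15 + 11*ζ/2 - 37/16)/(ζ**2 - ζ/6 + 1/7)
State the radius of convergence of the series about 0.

Denominator factor (ζ**2 - ζ/6 + 1/7): discriminant -137/252, complex-conjugate roots (1/12) + ((1/84)*sqrt(959))*i and (1/12) - ((1/84)*sqrt(959))*i; poles of order 1, moduli (1/7)*sqrt(7) and (1/7)*sqrt(7).
The radius of convergence is the smallest modulus among the singular points: (1/7)*sqrt(7).

The radius of convergence is (1/7)*sqrt(7).


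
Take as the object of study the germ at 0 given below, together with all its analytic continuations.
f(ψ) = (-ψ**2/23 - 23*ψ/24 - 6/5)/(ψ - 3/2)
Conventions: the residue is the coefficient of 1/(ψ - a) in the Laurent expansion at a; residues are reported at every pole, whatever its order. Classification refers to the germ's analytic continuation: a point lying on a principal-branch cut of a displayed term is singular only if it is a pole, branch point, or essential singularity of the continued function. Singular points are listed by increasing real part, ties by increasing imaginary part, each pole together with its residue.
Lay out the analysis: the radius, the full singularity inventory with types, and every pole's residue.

Radius of convergence at 0: 3/2.
At 3/2: a pole of order 1; residue -5033/1840.

Denominator factor (ψ - 3/2): pole of order 1 at 3/2, modulus 3/2.
The radius of convergence is the smallest modulus among the singular points: 3/2.
At the order-1 pole 3/2 set g(ψ) = (ψ - (3/2))*f(ψ) = -ψ**2/23 - 23*ψ/24 - 6/5.
Simple pole: residue = g(a) at a = 3/2, which is -5033/1840.


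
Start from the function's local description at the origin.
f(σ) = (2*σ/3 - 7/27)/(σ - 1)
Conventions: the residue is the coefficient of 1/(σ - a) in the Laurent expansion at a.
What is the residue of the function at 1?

At the order-1 pole 1 set g(σ) = (σ - (1))*f(σ) = 2*σ/3 - 7/27.
Simple pole: residue = g(a) at a = 1, which is 11/27.

The residue is 11/27.


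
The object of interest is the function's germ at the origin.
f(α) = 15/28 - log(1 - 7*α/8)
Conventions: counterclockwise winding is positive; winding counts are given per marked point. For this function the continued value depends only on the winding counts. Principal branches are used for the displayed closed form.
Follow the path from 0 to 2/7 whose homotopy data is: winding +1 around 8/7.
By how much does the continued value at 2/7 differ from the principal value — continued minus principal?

Continued minus principal equals -(2)*pi*i.

The rational part is single-valued and drops out of the difference; each branch term changes only by its own monodromy.
(-1)*log(1 - α/(8/7)): each positive loop around 8/7 adds 2*pi*i to the log, so winding +1 contributes (-1)*(1)*2*pi*i = -(2)*pi*i.
Summing the contributions at α = 2/7 gives -(2)*pi*i.


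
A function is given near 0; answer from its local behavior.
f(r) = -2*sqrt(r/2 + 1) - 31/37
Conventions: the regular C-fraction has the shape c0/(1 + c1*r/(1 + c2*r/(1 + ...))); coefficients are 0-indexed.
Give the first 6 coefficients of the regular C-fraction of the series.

The regular C-fraction coefficients are [-105/37, -37/210, 253/840, 105/2024, 401/2024, 253/3208].

Taylor coefficients (expand at 0): a_0 = -105/37, a_1 = -1/2, a_2 = 1/16, a_3 = -1/64, a_4 = 5/1024, a_5 = -7/4096.
c0 = a_0 = -105/37. Peel one level at a time: if S = 1 + c*r/S' with S'(0) = 1, then c is the r-coefficient of S and S' = c*r/(S - 1).
S_1 = c0/f = 1 + (-37/210)*r + (9361/176400)*r^2 + ...; c1 = -37/210.
S_2 = c1*r/(S_1 - 1) = 1 + (253/840)*r + (-1/64)*r^2 + ...; c2 = 253/840.
S_3 = c2*r/(S_2 - 1) = 1 + (105/2024)*r + (-42105/4096576)*r^2 + ...; c3 = 105/2024.
S_4 = c3*r/(S_3 - 1) = 1 + (401/2024)*r + (-1/64)*r^2 + ...; c4 = 401/2024.
S_5 = c4*r/(S_4 - 1) = 1 + (253/3208)*r + ...; c5 = 253/3208.


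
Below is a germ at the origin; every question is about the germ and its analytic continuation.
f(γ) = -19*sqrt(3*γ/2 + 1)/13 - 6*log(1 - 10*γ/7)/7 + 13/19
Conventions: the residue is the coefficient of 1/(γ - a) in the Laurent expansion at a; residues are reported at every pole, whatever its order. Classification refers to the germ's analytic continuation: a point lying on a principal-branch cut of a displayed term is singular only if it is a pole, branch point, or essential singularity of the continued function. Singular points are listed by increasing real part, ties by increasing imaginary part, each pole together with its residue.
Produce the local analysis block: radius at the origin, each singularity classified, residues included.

Branch term (-6/7)*log(1 - γ/(7/10)): its argument vanishes at γ = 7/10, a logarithmic branch point, modulus 7/10.
Branch term (-19/13)*sqrt(1 - γ/(-2/3)): its argument vanishes at γ = -2/3, a square-root branch point, modulus 2/3.
The radius of convergence is the smallest modulus among the singular points: 2/3.
List the singular points by increasing real part (a conjugate pair: the negative imaginary part first).

Radius of convergence at 0: 2/3.
At -2/3: an algebraic (square-root) branch point.
At 7/10: a logarithmic branch point.


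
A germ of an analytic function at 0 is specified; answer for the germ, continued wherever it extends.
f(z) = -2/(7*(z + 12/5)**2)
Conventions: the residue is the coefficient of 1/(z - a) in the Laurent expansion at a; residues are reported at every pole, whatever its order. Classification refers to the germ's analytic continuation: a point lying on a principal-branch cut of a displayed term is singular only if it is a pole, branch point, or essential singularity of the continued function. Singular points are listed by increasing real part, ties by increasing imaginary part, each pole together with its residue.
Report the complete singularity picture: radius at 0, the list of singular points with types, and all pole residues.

Denominator factor (z + 12/5)^2: pole of order 2 at -12/5, modulus 12/5.
The radius of convergence is the smallest modulus among the singular points: 12/5.
At the order-2 pole -12/5 set g(z) = (z - (-12/5))^2*f(z) = -2/7.
Order-2 pole: residue = g'(a); g'(-12/5) = 0, so the residue is 0.

Radius of convergence at 0: 12/5.
At -12/5: a pole of order 2; residue 0.


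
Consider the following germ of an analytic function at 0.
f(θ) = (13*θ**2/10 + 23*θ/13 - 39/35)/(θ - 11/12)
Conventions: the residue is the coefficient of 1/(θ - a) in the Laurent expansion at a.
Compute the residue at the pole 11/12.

The residue is 209647/131040.

At the order-1 pole 11/12 set g(θ) = (θ - (11/12))*f(θ) = 13*θ**2/10 + 23*θ/13 - 39/35.
Simple pole: residue = g(a) at a = 11/12, which is 209647/131040.


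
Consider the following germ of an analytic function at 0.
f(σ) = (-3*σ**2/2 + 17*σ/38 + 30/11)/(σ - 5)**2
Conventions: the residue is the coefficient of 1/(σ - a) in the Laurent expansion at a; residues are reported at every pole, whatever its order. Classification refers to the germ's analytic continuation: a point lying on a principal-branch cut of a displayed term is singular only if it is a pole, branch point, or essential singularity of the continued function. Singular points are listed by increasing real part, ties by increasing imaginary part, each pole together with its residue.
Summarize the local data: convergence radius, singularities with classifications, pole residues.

Radius of convergence at 0: 5.
At 5: a pole of order 2; residue -553/38.

Denominator factor (σ - 5)^2: pole of order 2 at 5, modulus 5.
The radius of convergence is the smallest modulus among the singular points: 5.
At the order-2 pole 5 set g(σ) = (σ - (5))^2*f(σ) = -3*σ**2/2 + 17*σ/38 + 30/11.
Order-2 pole: residue = g'(a); g'(5) = -553/38, so the residue is -553/38.


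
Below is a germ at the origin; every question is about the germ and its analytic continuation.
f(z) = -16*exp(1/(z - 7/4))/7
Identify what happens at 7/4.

The exponent 1/(z - (7/4)) has a pole at 7/4, so exp(1/(z - (7/4))) takes every nonzero value near it: an essential singularity (not a pole of any order).

The point is an essential singularity.


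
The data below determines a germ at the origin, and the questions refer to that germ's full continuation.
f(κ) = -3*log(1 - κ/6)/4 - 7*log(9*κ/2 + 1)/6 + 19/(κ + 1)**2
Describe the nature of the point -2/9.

The term (-7/6)*log(1 - κ/(-2/9)) has argument 1 - -2/9/(-2/9) = 0 at -2/9: a logarithmic (infinitely-sheeted) branch point; the remaining terms are analytic or single-valued there.

The point is a logarithmic branch point.


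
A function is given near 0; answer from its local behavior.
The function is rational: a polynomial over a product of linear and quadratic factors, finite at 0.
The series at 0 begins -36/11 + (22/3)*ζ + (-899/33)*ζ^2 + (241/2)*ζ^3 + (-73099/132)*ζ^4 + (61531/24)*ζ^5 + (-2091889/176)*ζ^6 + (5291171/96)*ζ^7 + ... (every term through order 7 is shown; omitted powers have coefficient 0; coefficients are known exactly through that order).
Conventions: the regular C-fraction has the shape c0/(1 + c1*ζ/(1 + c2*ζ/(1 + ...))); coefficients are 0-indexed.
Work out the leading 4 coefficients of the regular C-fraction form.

The regular C-fraction coefficients are [-36/11, 121/54, 4816/3267, 216/121].

Taylor coefficients (read off): a_0 = -36/11, a_1 = 22/3, a_2 = -899/33, a_3 = 241/2.
c0 = a_0 = -36/11. Peel one level at a time: if S = 1 + c*ζ/S' with S'(0) = 1, then c is the ζ-coefficient of S and S' = c*ζ/(S - 1).
S_1 = c0/f = 1 + (121/54)*ζ + (-2408/729)*ζ^2 + ...; c1 = 121/54.
S_2 = c1*ζ/(S_1 - 1) = 1 + (4816/3267)*ζ + (-38528/14641)*ζ^2 + ...; c2 = 4816/3267.
S_3 = c2*ζ/(S_2 - 1) = 1 + (216/121)*ζ + ...; c3 = 216/121.


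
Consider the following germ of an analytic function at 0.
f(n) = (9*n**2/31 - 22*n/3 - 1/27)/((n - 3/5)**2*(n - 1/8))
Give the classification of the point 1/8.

The denominator factor n - 1/8 vanishes at 1/8 and appears to the power 1; the numerator there equals -50845/53568, nonzero, and no other factor vanishes.
Hence a pole whose order is the multiplicity, 1.

The point is a pole of order 1.


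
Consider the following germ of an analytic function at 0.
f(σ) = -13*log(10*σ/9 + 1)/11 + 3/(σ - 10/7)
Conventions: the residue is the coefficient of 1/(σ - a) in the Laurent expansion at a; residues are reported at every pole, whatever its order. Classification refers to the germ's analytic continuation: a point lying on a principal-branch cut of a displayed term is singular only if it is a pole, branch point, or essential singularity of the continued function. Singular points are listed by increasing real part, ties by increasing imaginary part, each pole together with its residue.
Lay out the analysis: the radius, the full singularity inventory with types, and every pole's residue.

Radius of convergence at 0: 9/10.
At -9/10: a logarithmic branch point.
At 10/7: a pole of order 1; residue 3.

Denominator factor (σ - 10/7): pole of order 1 at 10/7, modulus 10/7.
Branch term (-13/11)*log(1 - σ/(-9/10)): its argument vanishes at σ = -9/10, a logarithmic branch point, modulus 9/10.
The radius of convergence is the smallest modulus among the singular points: 9/10.
The branch term is analytic at 10/7 and contributes nothing to the residue; only the rational part matters.
At the order-1 pole 10/7 set g(σ) = (σ - (10/7))*(rational part) = 3.
Simple pole: residue = g(a) at a = 10/7, which is 3.
List the singular points by increasing real part (a conjugate pair: the negative imaginary part first).


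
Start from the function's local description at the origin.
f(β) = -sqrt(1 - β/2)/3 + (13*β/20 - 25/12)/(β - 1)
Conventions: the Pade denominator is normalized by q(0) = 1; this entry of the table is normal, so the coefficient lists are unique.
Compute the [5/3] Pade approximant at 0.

The Pade approximant has numerator coefficients [7/4, -1354963657/1142820480, 740571629/4571281920, 639033727/36570255360, -34751089/17066119168, -29500069/819173720064]; denominator coefficients [1, -205882759/133329056, 323112455/533316224, -263179339/4266529792].

Taylor coefficients needed (expand at 0): a_0 = 7/4, a_1 = 91/60, a_2 = 231/160, a_3 = 919/640, a_4 = 44057/30720, a_5 = 58721/40960, a_6 = 1409129/983040, a_7 = 5636261/3932160, a_8 = 180357217/125829120.
Write the denominator as Q(β) = 1 + q1*β + q2*β^2 + q3*β^3. Requiring Q*f - P = O(β^9) with deg P <= 5 kills the coefficients of β^6..β^8 in Q*f:
  β^6: a_6 + q1*a_5 + q2*a_4 + q3*a_3 = 0, i.e. 1409129/983040 + (58721/40960)*q1 + (44057/30720)*q2 + (919/640)*q3 = 0.
  β^7: a_7 + q1*a_6 + q2*a_5 + q3*a_4 = 0, i.e. 5636261/3932160 + (1409129/983040)*q1 + (58721/40960)*q2 + (44057/30720)*q3 = 0.
  β^8: a_8 + q1*a_7 + q2*a_6 + q3*a_5 = 0, i.e. 180357217/125829120 + (5636261/3932160)*q1 + (1409129/983040)*q2 + (58721/40960)*q3 = 0.
Solving this linear system: q1 = -205882759/133329056, q2 = 323112455/533316224, q3 = -263179339/4266529792.
The numerator is Q*f truncated at degree 5: P0 = a_0 = 7/4; P1 = a_1 + q1*a_0 = -1354963657/1142820480; P2 = a_2 + q1*a_1 + q2*a_0 = 740571629/4571281920; P3 = a_3 + q1*a_2 + q2*a_1 + q3*a_0 = 639033727/36570255360; P4 = a_4 + q1*a_3 + q2*a_2 + q3*a_1 = -34751089/17066119168; P5 = a_5 + q1*a_4 + q2*a_3 + q3*a_2 = -29500069/819173720064.


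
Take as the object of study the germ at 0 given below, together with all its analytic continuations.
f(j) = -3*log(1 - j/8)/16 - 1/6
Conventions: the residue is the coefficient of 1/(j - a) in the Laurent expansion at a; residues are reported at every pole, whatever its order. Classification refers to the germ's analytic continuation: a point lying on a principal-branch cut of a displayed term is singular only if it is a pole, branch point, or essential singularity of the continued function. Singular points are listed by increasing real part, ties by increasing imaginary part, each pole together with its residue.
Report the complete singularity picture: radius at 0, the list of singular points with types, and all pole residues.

Branch term (-3/16)*log(1 - j/(8)): its argument vanishes at j = 8, a logarithmic branch point, modulus 8.
The radius of convergence is the smallest modulus among the singular points: 8.

Radius of convergence at 0: 8.
At 8: a logarithmic branch point.


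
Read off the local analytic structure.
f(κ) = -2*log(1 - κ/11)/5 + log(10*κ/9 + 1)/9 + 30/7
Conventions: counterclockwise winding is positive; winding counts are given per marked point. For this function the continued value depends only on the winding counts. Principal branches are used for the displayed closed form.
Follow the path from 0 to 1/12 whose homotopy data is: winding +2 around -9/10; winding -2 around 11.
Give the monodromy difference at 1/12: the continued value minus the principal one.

Continued minus principal equals (92/45)*pi*i.

The rational part is single-valued and drops out of the difference; each branch term changes only by its own monodromy.
(-2/5)*log(1 - κ/(11)): each positive loop around 11 adds 2*pi*i to the log, so winding -2 contributes (-2/5)*(-2)*2*pi*i = (8/5)*pi*i.
(1/9)*log(1 - κ/(-9/10)): each positive loop around -9/10 adds 2*pi*i to the log, so winding +2 contributes (1/9)*(2)*2*pi*i = (4/9)*pi*i.
Summing the contributions at κ = 1/12 gives (92/45)*pi*i.


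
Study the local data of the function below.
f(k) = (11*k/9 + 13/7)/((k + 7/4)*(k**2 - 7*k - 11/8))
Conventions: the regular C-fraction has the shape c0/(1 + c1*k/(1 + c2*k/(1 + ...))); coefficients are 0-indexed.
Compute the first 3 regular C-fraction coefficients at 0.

Taylor coefficients (expand at 0): a_0 = -416/539, a_1 = 1442656/373527, a_2 = -580565632/28761579.
c0 = a_0 = -416/539. Peel one level at a time: if S = 1 + c*k/S' with S'(0) = 1, then c is the k-coefficient of S and S' = c*k/(S - 1).
S_1 = c0/f = 1 + (45083/9009)*k + (-167377/150579)*k^2 + ...; c1 = 45083/9009.
S_2 = c1*k/(S_1 - 1) = 1 + (1171639/5274711)*k + ...; c2 = 1171639/5274711.

The regular C-fraction coefficients are [-416/539, 45083/9009, 1171639/5274711].


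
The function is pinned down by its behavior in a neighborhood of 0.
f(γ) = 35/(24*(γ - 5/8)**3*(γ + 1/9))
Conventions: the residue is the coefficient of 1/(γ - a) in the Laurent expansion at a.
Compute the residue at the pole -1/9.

At the order-1 pole -1/9 set g(γ) = (γ - (-1/9))*f(γ) = 35/(24*(γ - 5/8)**3).
Simple pole: residue = g(a) at a = -1/9, which is -544320/148877.

The residue is -544320/148877.


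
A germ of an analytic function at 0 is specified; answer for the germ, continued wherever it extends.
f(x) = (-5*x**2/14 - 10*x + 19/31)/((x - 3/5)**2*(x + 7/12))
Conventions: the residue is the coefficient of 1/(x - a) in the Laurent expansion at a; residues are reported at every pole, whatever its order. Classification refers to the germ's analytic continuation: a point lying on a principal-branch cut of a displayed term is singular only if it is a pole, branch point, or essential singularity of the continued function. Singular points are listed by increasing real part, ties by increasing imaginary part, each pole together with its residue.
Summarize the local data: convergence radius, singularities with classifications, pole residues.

Denominator factor (x + 7/12): pole of order 1 at -7/12, modulus 7/12.
Denominator factor (x - 3/5)^2: pole of order 2 at 3/5, modulus 3/5.
The radius of convergence is the smallest modulus among the singular points: 7/12.
At the order-1 pole -7/12 set g(x) = (x - (-7/12))*f(x) = (-5*x**2/14 - 10*x + 19/31)/(x - 3/5)**2.
Simple pole: residue = g(a) at a = -7/12, which is 1411675/312542.
At the order-2 pole 3/5 set g(x) = (x - (3/5))^2*f(x) = (-5*x**2/14 - 10*x + 19/31)/(x + 7/12).
Order-2 pole: residue = g'(a); g'(3/5) = -5331540/1093897, so the residue is -5331540/1093897.
List the singular points by increasing real part (a conjugate pair: the negative imaginary part first).

Radius of convergence at 0: 7/12.
At -7/12: a pole of order 1; residue 1411675/312542.
At 3/5: a pole of order 2; residue -5331540/1093897.


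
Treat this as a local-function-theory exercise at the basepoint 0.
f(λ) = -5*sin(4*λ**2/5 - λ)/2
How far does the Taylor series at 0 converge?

The radius of convergence is infinite.

The factor -sin(4*λ**2/5 - λ) is entire and contributes no finite singular point.
The polynomial part has no poles.
No finite singular points: the Taylor series at 0 converges everywhere.


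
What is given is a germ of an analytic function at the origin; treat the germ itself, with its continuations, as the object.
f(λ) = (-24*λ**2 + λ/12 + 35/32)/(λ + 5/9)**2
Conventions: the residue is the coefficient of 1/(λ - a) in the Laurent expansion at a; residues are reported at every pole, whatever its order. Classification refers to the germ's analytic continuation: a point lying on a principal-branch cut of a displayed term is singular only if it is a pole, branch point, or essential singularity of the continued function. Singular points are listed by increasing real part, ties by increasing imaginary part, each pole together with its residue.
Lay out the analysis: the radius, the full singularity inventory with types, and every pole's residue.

Denominator factor (λ + 5/9)^2: pole of order 2 at -5/9, modulus 5/9.
The radius of convergence is the smallest modulus among the singular points: 5/9.
At the order-2 pole -5/9 set g(λ) = (λ - (-5/9))^2*f(λ) = -24*λ**2 + λ/12 + 35/32.
Order-2 pole: residue = g'(a); g'(-5/9) = 107/4, so the residue is 107/4.

Radius of convergence at 0: 5/9.
At -5/9: a pole of order 2; residue 107/4.


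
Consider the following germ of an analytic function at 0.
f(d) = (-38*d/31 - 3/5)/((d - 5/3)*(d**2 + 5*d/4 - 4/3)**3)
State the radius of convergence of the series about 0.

Denominator factor (d**2 + 5*d/4 - 4/3)^3: discriminant 331/48, real irrational roots -5/8 + (1/24)*sqrt(993) and -5/8 - (1/24)*sqrt(993); poles of order 3, moduli -5/8 + (1/24)*sqrt(993) and 5/8 + (1/24)*sqrt(993).
Denominator factor (d - 5/3): pole of order 1 at 5/3, modulus 5/3.
The radius of convergence is the smallest modulus among the singular points: -5/8 + (1/24)*sqrt(993).

The radius of convergence is -5/8 + (1/24)*sqrt(993).


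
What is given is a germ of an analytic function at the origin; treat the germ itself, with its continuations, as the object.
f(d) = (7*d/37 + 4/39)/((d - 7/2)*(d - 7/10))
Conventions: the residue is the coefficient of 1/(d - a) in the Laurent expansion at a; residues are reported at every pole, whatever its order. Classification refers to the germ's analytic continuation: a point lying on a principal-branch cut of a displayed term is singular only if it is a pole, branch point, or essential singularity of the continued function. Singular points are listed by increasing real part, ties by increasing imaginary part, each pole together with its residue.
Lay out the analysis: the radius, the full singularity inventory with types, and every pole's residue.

Radius of convergence at 0: 7/10.
At 7/10: a pole of order 1; residue -3391/40404.
At 7/2: a pole of order 1; residue 11035/40404.

Denominator factor (d - 7/10): pole of order 1 at 7/10, modulus 7/10.
Denominator factor (d - 7/2): pole of order 1 at 7/2, modulus 7/2.
The radius of convergence is the smallest modulus among the singular points: 7/10.
At the order-1 pole 7/10 set g(d) = (d - (7/10))*f(d) = (7*d/37 + 4/39)/(d - 7/2).
Simple pole: residue = g(a) at a = 7/10, which is -3391/40404.
At the order-1 pole 7/2 set g(d) = (d - (7/2))*f(d) = (7*d/37 + 4/39)/(d - 7/10).
Simple pole: residue = g(a) at a = 7/2, which is 11035/40404.
List the singular points by increasing real part (a conjugate pair: the negative imaginary part first).


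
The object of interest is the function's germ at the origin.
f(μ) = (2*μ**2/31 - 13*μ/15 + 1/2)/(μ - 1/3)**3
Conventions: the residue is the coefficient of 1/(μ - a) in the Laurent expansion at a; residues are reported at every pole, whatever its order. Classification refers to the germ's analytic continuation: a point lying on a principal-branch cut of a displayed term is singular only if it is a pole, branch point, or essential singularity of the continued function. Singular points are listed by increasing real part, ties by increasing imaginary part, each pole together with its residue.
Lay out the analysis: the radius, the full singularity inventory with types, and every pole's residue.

Radius of convergence at 0: 1/3.
At 1/3: a pole of order 3; residue 2/31.

Denominator factor (μ - 1/3)^3: pole of order 3 at 1/3, modulus 1/3.
The radius of convergence is the smallest modulus among the singular points: 1/3.
At the order-3 pole 1/3 set g(μ) = (μ - (1/3))^3*f(μ) = 2*μ**2/31 - 13*μ/15 + 1/2.
Order-3 pole: residue = g''(a)/2; g''(1/3) = 4/31, so the residue is 2/31.


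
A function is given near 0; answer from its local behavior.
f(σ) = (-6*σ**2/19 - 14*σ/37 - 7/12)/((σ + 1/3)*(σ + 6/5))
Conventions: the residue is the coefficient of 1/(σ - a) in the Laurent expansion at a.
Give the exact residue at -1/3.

At the order-1 pole -1/3 set g(σ) = (σ - (-1/3))*f(σ) = (-6*σ**2/19 - 14*σ/37 - 7/12)/(σ + 6/5).
Simple pole: residue = g(a) at a = -1/3, which is -20765/36556.

The residue is -20765/36556.


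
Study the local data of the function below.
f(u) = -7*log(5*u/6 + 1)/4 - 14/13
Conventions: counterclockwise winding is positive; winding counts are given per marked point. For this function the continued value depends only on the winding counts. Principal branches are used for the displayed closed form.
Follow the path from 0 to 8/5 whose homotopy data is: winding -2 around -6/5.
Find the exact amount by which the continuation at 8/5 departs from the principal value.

Continued minus principal equals (7)*pi*i.

The rational part is single-valued and drops out of the difference; each branch term changes only by its own monodromy.
(-7/4)*log(1 - u/(-6/5)): each positive loop around -6/5 adds 2*pi*i to the log, so winding -2 contributes (-7/4)*(-2)*2*pi*i = (7)*pi*i.
Summing the contributions at u = 8/5 gives (7)*pi*i.


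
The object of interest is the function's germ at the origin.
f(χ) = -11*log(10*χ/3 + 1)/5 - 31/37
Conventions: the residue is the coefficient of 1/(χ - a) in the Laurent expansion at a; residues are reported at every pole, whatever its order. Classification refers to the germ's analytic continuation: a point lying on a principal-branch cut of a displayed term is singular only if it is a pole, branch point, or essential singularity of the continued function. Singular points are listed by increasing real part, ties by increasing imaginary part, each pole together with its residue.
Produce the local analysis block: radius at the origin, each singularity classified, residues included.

Branch term (-11/5)*log(1 - χ/(-3/10)): its argument vanishes at χ = -3/10, a logarithmic branch point, modulus 3/10.
The radius of convergence is the smallest modulus among the singular points: 3/10.

Radius of convergence at 0: 3/10.
At -3/10: a logarithmic branch point.
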